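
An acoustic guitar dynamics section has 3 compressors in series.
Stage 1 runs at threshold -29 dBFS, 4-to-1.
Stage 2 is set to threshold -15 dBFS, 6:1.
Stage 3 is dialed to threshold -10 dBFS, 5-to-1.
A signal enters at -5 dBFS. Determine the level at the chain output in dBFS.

Stage 1: 24 dB above -29 dBFS, reduced 4:1 to 6 dB above → -23 dBFS.
Stage 2: -23 dBFS is at or below the -15 dBFS threshold — no compression; output -23 dBFS.
Stage 3: -23 dBFS is at or below the -10 dBFS threshold — no compression; output -23 dBFS.

-23 dBFS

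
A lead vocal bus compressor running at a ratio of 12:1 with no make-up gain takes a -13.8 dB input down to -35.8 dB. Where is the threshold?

Let T be the threshold. Output overshoot = (input overshoot)/R, so -35.8 − T = (-13.8 − T)/12.
12·(-35.8 − T) = -13.8 − T → 11·T = -429.6 − (-13.8) = -415.8.
T = -415.8/11 = -37.8 dB.

-37.8 dB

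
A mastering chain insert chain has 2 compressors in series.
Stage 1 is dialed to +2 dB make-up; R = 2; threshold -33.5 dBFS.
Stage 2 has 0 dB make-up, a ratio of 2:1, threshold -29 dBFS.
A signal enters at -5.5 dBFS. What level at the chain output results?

Stage 1: 28 dB above -33.5 dBFS, reduced 2:1 to 14 dB above → -19.5 dBFS; +2 dB make-up → -17.5 dBFS.
Stage 2: overshoot 11.5 dB → 11.5/2 = 5.75 dB → -23.25 dBFS.

-23.25 dBFS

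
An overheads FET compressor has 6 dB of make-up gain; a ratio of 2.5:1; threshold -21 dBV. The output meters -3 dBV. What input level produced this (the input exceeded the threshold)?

9 dBV

Before make-up, the level was -3 − 6 = -9 dBV.
That's 12 dB above the -21 dBV threshold.
Undo the ratio: input overshoot = 12 × 2.5 = 30 dB, giving input = 9 dBV.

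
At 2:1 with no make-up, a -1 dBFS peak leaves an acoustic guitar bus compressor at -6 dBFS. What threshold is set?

-11 dBFS

Gain reduction = -1 − (-6) = 5 dB; output overshoot = GR / (R − 1) = 5 / 1 = 5 dB.
Threshold = output − output overshoot = -6 − 5 = -11 dBFS.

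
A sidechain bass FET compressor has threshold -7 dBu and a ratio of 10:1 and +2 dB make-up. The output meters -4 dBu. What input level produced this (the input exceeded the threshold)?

3 dBu

Stripping the +2 dB make-up gives -6 dBu at the gain stage.
The compressed level sits -6 − (-7) = 1 dB over threshold.
Before 10:1 compression the overshoot was 1 × 10 = 10 dB, so input = -7 + 10 = 3 dBu.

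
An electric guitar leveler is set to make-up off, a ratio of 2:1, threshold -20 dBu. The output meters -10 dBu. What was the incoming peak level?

Post-compression overshoot = -10 − (-20) = 10 dB.
Undo the ratio: input overshoot = 10 × 2 = 20 dB, giving input = 0 dBu.

0 dBu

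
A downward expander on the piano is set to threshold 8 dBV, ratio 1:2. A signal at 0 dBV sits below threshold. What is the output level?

-8 dBV

Below threshold, a 1:2 expander applies gain = (2−1)×(T − x) of attenuation.
(2−1) × 8 = 8 dB, so output = 0 − 8 = -8 dBV.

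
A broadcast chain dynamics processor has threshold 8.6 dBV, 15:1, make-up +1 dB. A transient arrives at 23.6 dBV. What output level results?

10.6 dBV

23.6 dBV sits 15 dB over threshold.
The 15 dB excess becomes 1 dB after 15:1 reduction.
So the level is 8.6 + 1 = 9.6 dBV; make-up adds 1 dB, giving 10.6 dBV.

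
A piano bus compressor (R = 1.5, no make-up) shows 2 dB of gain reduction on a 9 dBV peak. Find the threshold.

Input is 6 dB above T (since output overshoot × R = input overshoot: (7 − T)·1.5 = 9 − T gives T = 3 dBV).
Check: 3 + (9 − 3)/1.5 = 3 + 4 = 7 dBV. ✓

3 dBV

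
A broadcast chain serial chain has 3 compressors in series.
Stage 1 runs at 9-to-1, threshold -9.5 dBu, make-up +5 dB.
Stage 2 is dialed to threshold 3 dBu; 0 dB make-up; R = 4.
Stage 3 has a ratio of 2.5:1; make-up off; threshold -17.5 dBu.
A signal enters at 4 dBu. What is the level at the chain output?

Stage 1: 4 dBu is 13.5 dB over -9.5 dBu; at 9:1 that becomes 1.5 dB over, giving -8 dBu; +5 dB make-up → -3 dBu.
Stage 2: below threshold (-3 ≤ 3); passes unchanged; output -3 dBu.
Stage 3: -3 dBu is 14.5 dB over -17.5 dBu; at 2.5:1 that becomes 5.8 dB over, giving -11.7 dBu.

-11.7 dBu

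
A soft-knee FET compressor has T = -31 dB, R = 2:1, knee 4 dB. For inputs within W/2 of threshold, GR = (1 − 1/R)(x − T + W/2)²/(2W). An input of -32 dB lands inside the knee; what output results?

x − T + W/2 = -32 − (-31) + 2 = 1.
GR = (1 − 1/2) × 1² / 8 = 0.5 × 1 / 8 = 0.0625 dB.
Output = -32 − 0.0625 = -32.0625 dB.

-32.0625 dB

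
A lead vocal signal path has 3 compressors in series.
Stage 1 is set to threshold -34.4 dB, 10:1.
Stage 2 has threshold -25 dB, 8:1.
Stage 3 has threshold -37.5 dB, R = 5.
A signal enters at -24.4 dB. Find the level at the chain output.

-36.68 dB

Stage 1: overshoot 10 dB → 10/10 = 1 dB → -33.4 dB.
Stage 2: -33.4 dB ≤ -25 dB, so stage 2 doesn't engage; output -33.4 dB.
Stage 3: overshoot 4.1 dB → 4.1/5 = 0.82 dB → -36.68 dB.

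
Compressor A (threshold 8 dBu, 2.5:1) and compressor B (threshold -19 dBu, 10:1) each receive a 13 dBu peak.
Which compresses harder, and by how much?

B, by 25.8 dB

A: GR = 5 − 5/2.5 = 3 dB.
B: GR = 32 − 32/10 = 28.8 dB.
B reduces 25.8 dB more.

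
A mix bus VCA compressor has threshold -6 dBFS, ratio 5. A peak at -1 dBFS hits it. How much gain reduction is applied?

-1 dBFS exceeds the threshold by 5 dB.
At 5:1, output sits 5/5 = 1 dB above threshold.
Gain reduction = 5 − 1 = 4 dB.

4 dB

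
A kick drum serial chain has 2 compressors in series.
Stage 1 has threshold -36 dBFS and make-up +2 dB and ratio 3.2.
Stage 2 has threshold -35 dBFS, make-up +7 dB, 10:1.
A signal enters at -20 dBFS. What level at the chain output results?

Stage 1: 16 dB above -36 dBFS, reduced 3.2:1 to 5 dB above → -31 dBFS; +2 dB make-up → -29 dBFS.
Stage 2: 6 dB above -35 dBFS, reduced 10:1 to 0.6 dB above → -34.4 dBFS; +7 dB make-up → -27.4 dBFS.

-27.4 dBFS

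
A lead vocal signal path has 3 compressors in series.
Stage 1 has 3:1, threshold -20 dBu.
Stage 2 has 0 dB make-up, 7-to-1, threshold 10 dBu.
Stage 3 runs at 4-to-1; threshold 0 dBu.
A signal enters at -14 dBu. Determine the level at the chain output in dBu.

Stage 1: 6 dB above -20 dBu, reduced 3:1 to 2 dB above → -18 dBu.
Stage 2: -18 dBu is at or below the 10 dBu threshold — no compression; output -18 dBu.
Stage 3: -18 dBu is at or below the 0 dBu threshold — no compression; output -18 dBu.

-18 dBu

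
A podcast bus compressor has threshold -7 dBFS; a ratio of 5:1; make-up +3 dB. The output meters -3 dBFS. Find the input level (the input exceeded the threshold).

-2 dBFS

Before make-up, the level was -3 − 3 = -6 dBFS.
The compressed level sits -6 − (-7) = 1 dB over threshold.
Input overshoot = R × output overshoot = 5 dB → input = -7 + 5 = -2 dBFS.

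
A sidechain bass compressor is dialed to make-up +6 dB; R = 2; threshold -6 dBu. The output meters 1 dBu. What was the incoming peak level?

-4 dBu

Stripping the +6 dB make-up gives -5 dBu at the gain stage.
Post-compression overshoot = -5 − (-6) = 1 dB.
Input overshoot = R × output overshoot = 2 dB → input = -6 + 2 = -4 dBu.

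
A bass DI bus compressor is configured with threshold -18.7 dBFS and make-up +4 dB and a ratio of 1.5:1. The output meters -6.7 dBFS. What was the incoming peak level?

-6.7 dBFS

Remove make-up: -6.7 − 4 = -10.7 dBFS.
That's 8 dB above the -18.7 dBFS threshold.
Input overshoot = R × output overshoot = 12 dB → input = -18.7 + 12 = -6.7 dBFS.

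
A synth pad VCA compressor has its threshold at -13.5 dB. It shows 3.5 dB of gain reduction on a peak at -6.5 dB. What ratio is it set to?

Input overshoot = -6.5 − (-13.5) = 7 dB.
Output overshoot = 7 − 3.5 = 3.5 dB.
Ratio = input overshoot / output overshoot = 7 / 3.5 = 2.

2:1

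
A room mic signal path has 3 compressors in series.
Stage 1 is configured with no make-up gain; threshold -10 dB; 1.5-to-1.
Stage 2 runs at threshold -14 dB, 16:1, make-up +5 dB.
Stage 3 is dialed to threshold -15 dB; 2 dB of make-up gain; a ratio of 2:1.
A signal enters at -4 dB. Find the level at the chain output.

Stage 1: overshoot 6 dB → 6/1.5 = 4 dB → -6 dB.
Stage 2: 8 dB above -14 dB, reduced 16:1 to 0.5 dB above → -13.5 dB; +5 dB make-up → -8.5 dB.
Stage 3: overshoot 6.5 dB → 6.5/2 = 3.25 dB → -11.75 dB; +2 dB make-up → -9.75 dB.

-9.75 dB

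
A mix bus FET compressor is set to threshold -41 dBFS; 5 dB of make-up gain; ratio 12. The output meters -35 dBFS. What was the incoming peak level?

-29 dBFS

Before make-up, the level was -35 − 5 = -40 dBFS.
The compressed level sits -40 − (-41) = 1 dB over threshold.
Before 12:1 compression the overshoot was 1 × 12 = 12 dB, so input = -41 + 12 = -29 dBFS.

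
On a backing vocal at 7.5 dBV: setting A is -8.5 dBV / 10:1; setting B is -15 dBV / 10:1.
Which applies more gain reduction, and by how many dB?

B, by 5.85 dB

A: overshoot 16 dB → output overshoot 1.6 dB → GR 14.4 dB.
B: overshoot 22.5 dB → output overshoot 2.25 dB → GR 20.25 dB.
B reduces 5.85 dB more.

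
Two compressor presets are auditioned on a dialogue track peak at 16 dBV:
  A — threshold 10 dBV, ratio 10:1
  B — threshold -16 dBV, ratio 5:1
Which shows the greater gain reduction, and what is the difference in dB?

B, by 20.2 dB

A: GR = 6 − 6/10 = 5.4 dB.
B: GR = 32 − 32/5 = 25.6 dB.
B reduces 20.2 dB more.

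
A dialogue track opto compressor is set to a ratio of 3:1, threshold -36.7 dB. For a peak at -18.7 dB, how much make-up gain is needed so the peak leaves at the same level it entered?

Overshoot 18 dB → 18/3 = 6 dB after compression, so the compressed level is -36.7 + 6 = -30.7 dB.
Make-up = target − compressed = -18.7 − (-30.7) = 12 dB.

12 dB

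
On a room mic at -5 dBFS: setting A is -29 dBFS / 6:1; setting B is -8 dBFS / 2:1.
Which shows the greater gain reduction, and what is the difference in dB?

A, by 18.5 dB

A: overshoot 24 dB → output overshoot 4 dB → GR 20 dB.
B: overshoot 3 dB → output overshoot 1.5 dB → GR 1.5 dB.
Difference: 18.5 dB in favour of A.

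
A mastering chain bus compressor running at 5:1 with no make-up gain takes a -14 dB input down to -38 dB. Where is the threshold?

-44 dB

Let T be the threshold. Output overshoot = (input overshoot)/R, so -38 − T = (-14 − T)/5.
5·(-38 − T) = -14 − T → 4·T = -190 − (-14) = -176.
T = -176/4 = -44 dB.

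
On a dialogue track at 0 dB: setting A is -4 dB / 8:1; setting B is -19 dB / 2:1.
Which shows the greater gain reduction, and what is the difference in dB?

B, by 6 dB

A: overshoot 4 dB → output overshoot 0.5 dB → GR 3.5 dB.
B: overshoot 19 dB → output overshoot 9.5 dB → GR 9.5 dB.
Difference: 6 dB in favour of B.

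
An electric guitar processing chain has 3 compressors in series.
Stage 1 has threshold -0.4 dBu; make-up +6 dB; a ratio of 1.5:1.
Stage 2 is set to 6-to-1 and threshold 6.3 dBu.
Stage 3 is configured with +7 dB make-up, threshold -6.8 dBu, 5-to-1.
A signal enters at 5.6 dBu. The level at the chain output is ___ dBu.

Stage 1: 6 dB above -0.4 dBu, reduced 1.5:1 to 4 dB above → 3.6 dBu; +6 dB make-up → 9.6 dBu.
Stage 2: 9.6 dBu is 3.3 dB over 6.3 dBu; at 6:1 that becomes 0.55 dB over, giving 6.85 dBu.
Stage 3: 13.65 dB above -6.8 dBu, reduced 5:1 to 2.73 dB above → -4.07 dBu; +7 dB make-up → 2.93 dBu.

2.93 dBu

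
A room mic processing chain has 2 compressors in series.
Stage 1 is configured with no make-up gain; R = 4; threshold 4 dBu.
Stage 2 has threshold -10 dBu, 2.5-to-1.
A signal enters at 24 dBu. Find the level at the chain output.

Stage 1: 20 dB above 4 dBu, reduced 4:1 to 5 dB above → 9 dBu.
Stage 2: 9 dBu is 19 dB over -10 dBu; at 2.5:1 that becomes 7.6 dB over, giving -2.4 dBu.

-2.4 dBu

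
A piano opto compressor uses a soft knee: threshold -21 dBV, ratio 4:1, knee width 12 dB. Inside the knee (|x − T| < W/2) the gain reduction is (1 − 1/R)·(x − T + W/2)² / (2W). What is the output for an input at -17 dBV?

-20.125 dBV

x − T + W/2 = -17 − (-21) + 6 = 10.
GR = (1 − 1/4) × 10² / 24 = 0.75 × 100 / 24 = 3.125 dB.
Output = -17 − 3.125 = -20.125 dBV.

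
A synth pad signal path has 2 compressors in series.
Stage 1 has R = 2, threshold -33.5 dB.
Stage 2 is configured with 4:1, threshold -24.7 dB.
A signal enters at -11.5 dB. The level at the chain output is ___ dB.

Stage 1: 22 dB above -33.5 dB, reduced 2:1 to 11 dB above → -22.5 dB.
Stage 2: -22.5 dB is 2.2 dB over -24.7 dB; at 4:1 that becomes 0.55 dB over, giving -24.15 dB.

-24.15 dB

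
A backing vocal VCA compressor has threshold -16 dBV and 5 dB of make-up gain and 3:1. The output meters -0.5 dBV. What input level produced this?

15.5 dBV

Remove make-up: -0.5 − 5 = -5.5 dBV.
That's 10.5 dB above the -16 dBV threshold.
Before 3:1 compression the overshoot was 10.5 × 3 = 31.5 dB, so input = -16 + 31.5 = 15.5 dBV.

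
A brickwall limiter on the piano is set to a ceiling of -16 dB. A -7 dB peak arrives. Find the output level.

-16 dB

The limiter clamps the peak to its -16 dB ceiling.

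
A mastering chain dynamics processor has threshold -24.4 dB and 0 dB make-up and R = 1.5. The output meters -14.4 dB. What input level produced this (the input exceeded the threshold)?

-9.4 dB

The compressed level sits -14.4 − (-24.4) = 10 dB over threshold.
Input overshoot = R × output overshoot = 15 dB → input = -24.4 + 15 = -9.4 dB.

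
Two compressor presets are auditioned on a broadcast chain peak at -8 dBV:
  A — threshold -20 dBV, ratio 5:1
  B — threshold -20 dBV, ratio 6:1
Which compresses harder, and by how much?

A: overshoot 12 dB → output overshoot 2.4 dB → GR 9.6 dB.
B: overshoot 12 dB → output overshoot 2 dB → GR 10 dB.
Difference: 0.4 dB in favour of B.

B, by 0.4 dB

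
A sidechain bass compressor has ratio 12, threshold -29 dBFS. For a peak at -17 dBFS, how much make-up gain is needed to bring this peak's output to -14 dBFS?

Overshoot 12 dB → 12/12 = 1 dB after compression, so the compressed level is -29 + 1 = -28 dBFS.
Make-up = target − compressed = -14 − (-28) = 14 dB.

14 dB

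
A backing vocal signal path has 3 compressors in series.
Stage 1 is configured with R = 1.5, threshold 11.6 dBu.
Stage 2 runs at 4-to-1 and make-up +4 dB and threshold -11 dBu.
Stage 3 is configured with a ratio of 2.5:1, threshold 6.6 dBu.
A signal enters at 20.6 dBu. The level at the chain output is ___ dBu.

Stage 1: overshoot 9 dB → 9/1.5 = 6 dB → 17.6 dBu.
Stage 2: 17.6 dBu is 28.6 dB over -11 dBu; at 4:1 that becomes 7.15 dB over, giving -3.85 dBu; +4 dB make-up → 0.15 dBu.
Stage 3: 0.15 dBu is at or below the 6.6 dBu threshold — no compression; output 0.15 dBu.

0.15 dBu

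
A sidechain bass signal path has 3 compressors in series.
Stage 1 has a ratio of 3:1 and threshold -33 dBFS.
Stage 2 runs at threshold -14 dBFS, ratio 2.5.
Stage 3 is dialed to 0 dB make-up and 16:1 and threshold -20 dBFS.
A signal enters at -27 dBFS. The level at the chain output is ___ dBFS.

Stage 1: overshoot 6 dB → 6/3 = 2 dB → -31 dBFS.
Stage 2: -31 dBFS is at or below the -14 dBFS threshold — no compression; output -31 dBFS.
Stage 3: -31 dBFS ≤ -20 dBFS, so stage 3 doesn't engage; output -31 dBFS.

-31 dBFS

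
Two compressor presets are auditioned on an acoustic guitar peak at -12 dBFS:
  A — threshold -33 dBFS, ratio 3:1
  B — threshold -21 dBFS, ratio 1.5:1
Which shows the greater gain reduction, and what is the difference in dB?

A, by 11 dB

A: 21 dB over, compressed to 7 dB over, so 14 dB of GR.
B: 9 dB over, compressed to 6 dB over, so 3 dB of GR.
A applies 11 dB more gain reduction.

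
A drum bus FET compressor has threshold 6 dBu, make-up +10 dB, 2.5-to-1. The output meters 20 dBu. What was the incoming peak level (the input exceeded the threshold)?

16 dBu

Stripping the +10 dB make-up gives 10 dBu at the gain stage.
The compressed level sits 10 − 6 = 4 dB over threshold.
Undo the ratio: input overshoot = 4 × 2.5 = 10 dB, giving input = 16 dBu.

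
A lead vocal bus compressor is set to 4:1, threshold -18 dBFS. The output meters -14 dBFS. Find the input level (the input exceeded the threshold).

-2 dBFS

That's 4 dB above the -18 dBFS threshold.
Input overshoot = R × output overshoot = 16 dB → input = -18 + 16 = -2 dBFS.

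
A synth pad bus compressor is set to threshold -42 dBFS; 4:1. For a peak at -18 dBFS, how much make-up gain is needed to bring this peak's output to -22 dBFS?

Without make-up, output = threshold + overshoot/4 = -42 + 6 = -36 dBFS.
Gap to target: 14 dB.

14 dB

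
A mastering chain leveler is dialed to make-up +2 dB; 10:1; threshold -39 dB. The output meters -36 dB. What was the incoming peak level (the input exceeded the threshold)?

-29 dB

Before make-up, the level was -36 − 2 = -38 dB.
That's 1 dB above the -39 dB threshold.
Input overshoot = R × output overshoot = 10 dB → input = -39 + 10 = -29 dB.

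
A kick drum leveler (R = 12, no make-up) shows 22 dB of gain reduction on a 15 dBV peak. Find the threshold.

-9 dBV

Gain reduction = 15 − (-7) = 22 dB; output overshoot = GR / (R − 1) = 22 / 11 = 2 dB.
Threshold = output − output overshoot = -7 − 2 = -9 dBV.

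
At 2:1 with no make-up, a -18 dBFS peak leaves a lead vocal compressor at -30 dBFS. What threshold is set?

-42 dBFS

Input is 24 dB above T (since output overshoot × R = input overshoot: (-30 − T)·2 = -18 − T gives T = -42 dBFS).
Check: -42 + (-18 − (-42))/2 = -42 + 12 = -30 dBFS. ✓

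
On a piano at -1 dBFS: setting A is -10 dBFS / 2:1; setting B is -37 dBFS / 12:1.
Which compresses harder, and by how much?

B, by 28.5 dB

A: GR = 9 − 9/2 = 4.5 dB.
B: GR = 36 − 36/12 = 33 dB.
Difference: 28.5 dB in favour of B.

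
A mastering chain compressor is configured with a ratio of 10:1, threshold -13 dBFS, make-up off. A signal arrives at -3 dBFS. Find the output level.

-12 dBFS

-3 dBFS sits 10 dB over threshold.
The 10 dB excess becomes 1 dB after 10:1 reduction.
That puts the output at -12 dBFS.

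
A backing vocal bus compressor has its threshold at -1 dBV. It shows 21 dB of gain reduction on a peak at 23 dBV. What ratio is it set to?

Input overshoot = 23 − (-1) = 24 dB.
Output overshoot = 24 − 21 = 3 dB.
Ratio = input overshoot / output overshoot = 24 / 3 = 8.

8:1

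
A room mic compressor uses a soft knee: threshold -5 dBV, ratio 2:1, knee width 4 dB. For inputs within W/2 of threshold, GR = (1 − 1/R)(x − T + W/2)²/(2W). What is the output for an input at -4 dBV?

x − T + W/2 = -4 − (-5) + 2 = 3.
GR = (1 − 1/2) × 3² / 8 = 0.5 × 9 / 8 = 0.5625 dB.
Output = -4 − 0.5625 = -4.5625 dBV.

-4.5625 dBV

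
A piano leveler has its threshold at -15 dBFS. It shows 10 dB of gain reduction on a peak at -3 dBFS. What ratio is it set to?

6:1

Input overshoot = -3 − (-15) = 12 dB.
Output overshoot = 12 − 10 = 2 dB.
Ratio = input overshoot / output overshoot = 12 / 2 = 6.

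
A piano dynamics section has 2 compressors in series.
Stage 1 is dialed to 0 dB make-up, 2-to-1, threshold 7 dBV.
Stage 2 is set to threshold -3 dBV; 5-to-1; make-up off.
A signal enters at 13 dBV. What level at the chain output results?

-0.4 dBV

Stage 1: 13 dBV is 6 dB over 7 dBV; at 2:1 that becomes 3 dB over, giving 10 dBV.
Stage 2: overshoot 13 dB → 13/5 = 2.6 dB → -0.4 dBV.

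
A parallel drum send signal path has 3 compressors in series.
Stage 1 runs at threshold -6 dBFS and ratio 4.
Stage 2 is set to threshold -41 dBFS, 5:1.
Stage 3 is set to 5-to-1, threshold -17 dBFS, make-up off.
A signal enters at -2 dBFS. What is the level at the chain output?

Stage 1: 4 dB above -6 dBFS, reduced 4:1 to 1 dB above → -5 dBFS.
Stage 2: overshoot 36 dB → 36/5 = 7.2 dB → -33.8 dBFS.
Stage 3: -33.8 dBFS ≤ -17 dBFS, so stage 3 doesn't engage; output -33.8 dBFS.

-33.8 dBFS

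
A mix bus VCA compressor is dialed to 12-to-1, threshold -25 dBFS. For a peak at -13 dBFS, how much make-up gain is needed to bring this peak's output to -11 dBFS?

13 dB

The peak compresses to -25 + 12/12 = -24 dBFS.
To reach -11 dBFS requires -11 − (-24) = 13 dB of make-up.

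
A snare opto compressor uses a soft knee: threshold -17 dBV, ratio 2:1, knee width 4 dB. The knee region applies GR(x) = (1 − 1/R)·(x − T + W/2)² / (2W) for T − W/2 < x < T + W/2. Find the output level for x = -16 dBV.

-16.5625 dBV

x − T + W/2 = -16 − (-17) + 2 = 3.
GR = (1 − 1/2) × 3² / 8 = 0.5 × 9 / 8 = 0.5625 dB.
Output = -16 − 0.5625 = -16.5625 dBV.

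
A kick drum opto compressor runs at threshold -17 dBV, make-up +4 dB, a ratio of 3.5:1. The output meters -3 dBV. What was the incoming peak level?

Stripping the +4 dB make-up gives -7 dBV at the gain stage.
Post-compression overshoot = -7 − (-17) = 10 dB.
Undo the ratio: input overshoot = 10 × 3.5 = 35 dB, giving input = 18 dBV.

18 dBV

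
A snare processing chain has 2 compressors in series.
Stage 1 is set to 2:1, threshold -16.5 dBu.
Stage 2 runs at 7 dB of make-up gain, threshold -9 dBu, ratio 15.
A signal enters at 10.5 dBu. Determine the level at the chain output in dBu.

-1.6 dBu

Stage 1: 27 dB above -16.5 dBu, reduced 2:1 to 13.5 dB above → -3 dBu.
Stage 2: -3 dBu is 6 dB over -9 dBu; at 15:1 that becomes 0.4 dB over, giving -8.6 dBu; +7 dB make-up → -1.6 dBu.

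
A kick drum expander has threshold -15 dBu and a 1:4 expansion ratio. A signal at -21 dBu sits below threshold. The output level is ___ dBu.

Undershoot = (-15) − (-21) = 6 dB.
At 1:4, that expands to 24 dB under threshold.
Output = -15 − 24 = -39 dBu.

-39 dBu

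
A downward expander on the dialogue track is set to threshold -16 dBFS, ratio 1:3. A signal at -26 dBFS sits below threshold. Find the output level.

Below threshold, a 1:3 expander applies gain = (3−1)×(T − x) of attenuation.
(3−1) × 10 = 20 dB, so output = -26 − 20 = -46 dBFS.

-46 dBFS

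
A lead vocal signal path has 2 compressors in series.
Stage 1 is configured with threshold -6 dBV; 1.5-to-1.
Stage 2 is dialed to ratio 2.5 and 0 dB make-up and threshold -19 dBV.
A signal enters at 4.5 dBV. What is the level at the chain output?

Stage 1: 4.5 dBV is 10.5 dB over -6 dBV; at 1.5:1 that becomes 7 dB over, giving 1 dBV.
Stage 2: overshoot 20 dB → 20/2.5 = 8 dB → -11 dBV.

-11 dBV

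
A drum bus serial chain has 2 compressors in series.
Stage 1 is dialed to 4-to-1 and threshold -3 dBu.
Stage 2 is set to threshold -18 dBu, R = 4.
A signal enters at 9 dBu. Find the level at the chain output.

Stage 1: 9 dBu is 12 dB over -3 dBu; at 4:1 that becomes 3 dB over, giving 0 dBu.
Stage 2: 0 dBu is 18 dB over -18 dBu; at 4:1 that becomes 4.5 dB over, giving -13.5 dBu.

-13.5 dBu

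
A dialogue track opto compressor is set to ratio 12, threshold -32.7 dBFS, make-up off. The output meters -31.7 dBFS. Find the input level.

The compressed level sits -31.7 − (-32.7) = 1 dB over threshold.
Before 12:1 compression the overshoot was 1 × 12 = 12 dB, so input = -32.7 + 12 = -20.7 dBFS.

-20.7 dBFS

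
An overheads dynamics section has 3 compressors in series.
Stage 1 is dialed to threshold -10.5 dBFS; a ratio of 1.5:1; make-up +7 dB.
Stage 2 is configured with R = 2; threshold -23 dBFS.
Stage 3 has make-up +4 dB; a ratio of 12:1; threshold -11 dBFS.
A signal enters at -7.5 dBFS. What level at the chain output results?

Stage 1: overshoot 3 dB → 3/1.5 = 2 dB → -8.5 dBFS; +7 dB make-up → -1.5 dBFS.
Stage 2: 21.5 dB above -23 dBFS, reduced 2:1 to 10.75 dB above → -12.25 dBFS.
Stage 3: -12.25 dBFS ≤ -11 dBFS, so stage 3 doesn't engage; make-up brings it to -8.25 dBFS.

-8.25 dBFS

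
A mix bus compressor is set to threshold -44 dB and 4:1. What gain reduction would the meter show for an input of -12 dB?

-12 dB exceeds the threshold by 32 dB.
A 4:1 ratio leaves 8 dB of that excess.
So the signal is attenuated by 32 − 8 = 24 dB.

24 dB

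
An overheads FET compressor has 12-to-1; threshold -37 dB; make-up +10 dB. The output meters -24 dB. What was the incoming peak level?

-1 dB

Before make-up, the level was -24 − 10 = -34 dB.
That's 3 dB above the -37 dB threshold.
Undo the ratio: input overshoot = 3 × 12 = 36 dB, giving input = -1 dB.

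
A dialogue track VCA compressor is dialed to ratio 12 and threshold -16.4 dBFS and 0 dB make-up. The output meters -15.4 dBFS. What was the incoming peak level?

That's 1 dB above the -16.4 dBFS threshold.
Before 12:1 compression the overshoot was 1 × 12 = 12 dB, so input = -16.4 + 12 = -4.4 dBFS.

-4.4 dBFS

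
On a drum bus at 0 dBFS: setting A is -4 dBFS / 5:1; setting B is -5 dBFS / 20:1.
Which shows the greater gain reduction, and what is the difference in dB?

B, by 1.55 dB

A: 4 dB over, compressed to 0.8 dB over, so 3.2 dB of GR.
B: 5 dB over, compressed to 0.25 dB over, so 4.75 dB of GR.
Difference: 1.55 dB in favour of B.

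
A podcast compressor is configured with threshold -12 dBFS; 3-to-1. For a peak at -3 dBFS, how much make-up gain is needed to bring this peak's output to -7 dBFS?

2 dB

Without make-up, output = threshold + overshoot/3 = -12 + 3 = -9 dBFS.
Gap to target: 2 dB.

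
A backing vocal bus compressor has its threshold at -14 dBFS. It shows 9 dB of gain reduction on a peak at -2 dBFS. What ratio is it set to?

Input overshoot = -2 − (-14) = 12 dB.
Output overshoot = 12 − 9 = 3 dB.
Ratio = input overshoot / output overshoot = 12 / 3 = 4.

4:1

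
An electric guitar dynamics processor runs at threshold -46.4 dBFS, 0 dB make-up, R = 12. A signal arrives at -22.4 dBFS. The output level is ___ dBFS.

-44.4 dBFS

-22.4 dBFS sits 24 dB over threshold.
12:1 compression reduces that to 24/12 = 2 dB over.
Output = -46.4 + 2 = -44.4 dBFS.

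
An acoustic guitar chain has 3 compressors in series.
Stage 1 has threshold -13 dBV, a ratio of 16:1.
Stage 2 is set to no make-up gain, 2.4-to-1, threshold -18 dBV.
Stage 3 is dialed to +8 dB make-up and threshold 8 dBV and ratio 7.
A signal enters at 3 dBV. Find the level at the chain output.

Stage 1: 16 dB above -13 dBV, reduced 16:1 to 1 dB above → -12 dBV.
Stage 2: -12 dBV is 6 dB over -18 dBV; at 2.4:1 that becomes 2.5 dB over, giving -15.5 dBV.
Stage 3: below threshold (-15.5 ≤ 8); passes unchanged; make-up brings it to -7.5 dBV.

-7.5 dBV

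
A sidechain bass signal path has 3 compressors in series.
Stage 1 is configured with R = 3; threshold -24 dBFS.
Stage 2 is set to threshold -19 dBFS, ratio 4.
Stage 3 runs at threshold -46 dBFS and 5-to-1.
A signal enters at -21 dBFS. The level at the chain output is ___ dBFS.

-41.4 dBFS

Stage 1: 3 dB above -24 dBFS, reduced 3:1 to 1 dB above → -23 dBFS.
Stage 2: -23 dBFS is at or below the -19 dBFS threshold — no compression; output -23 dBFS.
Stage 3: overshoot 23 dB → 23/5 = 4.6 dB → -41.4 dBFS.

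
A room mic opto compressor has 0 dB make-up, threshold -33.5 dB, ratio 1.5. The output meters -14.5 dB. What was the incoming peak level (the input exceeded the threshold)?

-5 dB

Post-compression overshoot = -14.5 − (-33.5) = 19 dB.
Undo the ratio: input overshoot = 19 × 1.5 = 28.5 dB, giving input = -5 dB.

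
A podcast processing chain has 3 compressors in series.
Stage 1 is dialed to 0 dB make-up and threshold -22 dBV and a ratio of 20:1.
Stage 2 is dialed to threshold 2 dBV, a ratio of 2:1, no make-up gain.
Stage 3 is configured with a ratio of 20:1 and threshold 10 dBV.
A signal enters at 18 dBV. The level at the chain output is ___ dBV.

Stage 1: overshoot 40 dB → 40/20 = 2 dB → -20 dBV.
Stage 2: -20 dBV is at or below the 2 dBV threshold — no compression; output -20 dBV.
Stage 3: -20 dBV is at or below the 10 dBV threshold — no compression; output -20 dBV.

-20 dBV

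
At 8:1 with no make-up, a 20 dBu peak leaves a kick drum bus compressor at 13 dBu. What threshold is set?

12 dBu

Let T be the threshold. Output overshoot = (input overshoot)/R, so 13 − T = (20 − T)/8.
8·(13 − T) = 20 − T → 7·T = 104 − 20 = 84.
T = 84/7 = 12 dBu.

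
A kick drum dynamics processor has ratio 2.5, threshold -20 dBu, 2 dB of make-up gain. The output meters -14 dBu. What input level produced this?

-10 dBu

Stripping the +2 dB make-up gives -16 dBu at the gain stage.
The compressed level sits -16 − (-20) = 4 dB over threshold.
Undo the ratio: input overshoot = 4 × 2.5 = 10 dB, giving input = -10 dBu.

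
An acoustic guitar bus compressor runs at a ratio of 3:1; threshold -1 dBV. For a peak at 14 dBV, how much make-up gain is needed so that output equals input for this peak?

10 dB

Without make-up, output = threshold + overshoot/3 = -1 + 5 = 4 dBV.
Gap to target: 10 dB.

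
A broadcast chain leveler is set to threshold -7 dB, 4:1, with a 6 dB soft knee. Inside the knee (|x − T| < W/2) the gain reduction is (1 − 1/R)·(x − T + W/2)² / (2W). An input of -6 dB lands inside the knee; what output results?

x − T + W/2 = -6 − (-7) + 3 = 4.
GR = (1 − 1/4) × 4² / 12 = 0.75 × 16 / 12 = 1 dB.
Output = -6 − 1 = -7 dB.

-7 dB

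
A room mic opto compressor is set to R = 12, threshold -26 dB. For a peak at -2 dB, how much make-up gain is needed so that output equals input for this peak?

Overshoot 24 dB → 24/12 = 2 dB after compression, so the compressed level is -26 + 2 = -24 dB.
Make-up = target − compressed = -2 − (-24) = 22 dB.

22 dB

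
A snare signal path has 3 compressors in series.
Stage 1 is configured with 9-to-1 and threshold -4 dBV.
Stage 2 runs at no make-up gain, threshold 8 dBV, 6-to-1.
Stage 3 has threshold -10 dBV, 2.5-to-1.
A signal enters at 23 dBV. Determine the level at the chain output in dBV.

Stage 1: overshoot 27 dB → 27/9 = 3 dB → -1 dBV.
Stage 2: -1 dBV ≤ 8 dBV, so stage 2 doesn't engage; output -1 dBV.
Stage 3: overshoot 9 dB → 9/2.5 = 3.6 dB → -6.4 dBV.

-6.4 dBV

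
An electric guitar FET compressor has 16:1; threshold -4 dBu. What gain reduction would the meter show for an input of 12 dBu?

12 dBu exceeds the threshold by 16 dB.
At 16:1, output sits 16/16 = 1 dB above threshold.
GR = overshoot in − overshoot out = 16 − 1 = 15 dB.

15 dB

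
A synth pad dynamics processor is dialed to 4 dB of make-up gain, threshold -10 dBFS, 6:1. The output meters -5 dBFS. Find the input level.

-4 dBFS

Remove make-up: -5 − 4 = -9 dBFS.
The compressed level sits -9 − (-10) = 1 dB over threshold.
Input overshoot = R × output overshoot = 6 dB → input = -10 + 6 = -4 dBFS.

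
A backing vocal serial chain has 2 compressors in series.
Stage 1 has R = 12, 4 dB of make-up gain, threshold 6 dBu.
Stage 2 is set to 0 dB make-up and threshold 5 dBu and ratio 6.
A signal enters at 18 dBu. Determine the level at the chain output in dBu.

Stage 1: 18 dBu is 12 dB over 6 dBu; at 12:1 that becomes 1 dB over, giving 7 dBu; +4 dB make-up → 11 dBu.
Stage 2: 11 dBu is 6 dB over 5 dBu; at 6:1 that becomes 1 dB over, giving 6 dBu.

6 dBu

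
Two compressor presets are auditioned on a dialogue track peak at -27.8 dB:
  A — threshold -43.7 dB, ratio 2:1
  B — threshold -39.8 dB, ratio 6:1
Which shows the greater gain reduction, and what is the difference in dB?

A: overshoot 15.9 dB → output overshoot 7.95 dB → GR 7.95 dB.
B: overshoot 12 dB → output overshoot 2 dB → GR 10 dB.
Difference: 2.05 dB in favour of B.

B, by 2.05 dB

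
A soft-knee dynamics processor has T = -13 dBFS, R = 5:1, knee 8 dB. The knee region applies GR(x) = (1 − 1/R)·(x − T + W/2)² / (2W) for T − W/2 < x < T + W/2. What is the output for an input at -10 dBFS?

x − T + W/2 = -10 − (-13) + 4 = 7.
GR = (1 − 1/5) × 7² / 16 = 0.8 × 49 / 16 = 2.45 dB.
Output = -10 − 2.45 = -12.45 dBFS.

-12.45 dBFS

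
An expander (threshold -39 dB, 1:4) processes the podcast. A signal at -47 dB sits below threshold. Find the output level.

The input is 8 dB below the -39 dB threshold.
A 1:4 expander multiplies undershoot by 4: 8 × 4 = 32 dB below threshold.
Output = -39 − 32 = -71 dB.

-71 dB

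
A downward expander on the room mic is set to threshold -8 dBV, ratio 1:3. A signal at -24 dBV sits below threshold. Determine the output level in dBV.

The input is 16 dB below the -8 dBV threshold.
A 1:3 expander multiplies undershoot by 3: 16 × 3 = 48 dB below threshold.
Output = -8 − 48 = -56 dBV.

-56 dBV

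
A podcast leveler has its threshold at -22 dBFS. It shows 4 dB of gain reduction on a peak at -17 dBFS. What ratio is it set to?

5:1

Input overshoot = -17 − (-22) = 5 dB.
Output overshoot = 5 − 4 = 1 dB.
Ratio = input overshoot / output overshoot = 5 / 1 = 5.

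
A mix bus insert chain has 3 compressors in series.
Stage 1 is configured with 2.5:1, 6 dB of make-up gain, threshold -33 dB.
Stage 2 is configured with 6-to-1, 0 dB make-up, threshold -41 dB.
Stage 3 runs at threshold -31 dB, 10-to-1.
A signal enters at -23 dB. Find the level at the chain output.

Stage 1: -23 dB is 10 dB over -33 dB; at 2.5:1 that becomes 4 dB over, giving -29 dB; +6 dB make-up → -23 dB.
Stage 2: overshoot 18 dB → 18/6 = 3 dB → -38 dB.
Stage 3: below threshold (-38 ≤ -31); passes unchanged; output -38 dB.

-38 dB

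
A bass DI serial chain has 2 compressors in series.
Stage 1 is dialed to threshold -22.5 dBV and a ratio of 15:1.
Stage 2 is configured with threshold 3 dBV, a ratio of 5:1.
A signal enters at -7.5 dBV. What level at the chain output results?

Stage 1: 15 dB above -22.5 dBV, reduced 15:1 to 1 dB above → -21.5 dBV.
Stage 2: below threshold (-21.5 ≤ 3); passes unchanged; output -21.5 dBV.

-21.5 dBV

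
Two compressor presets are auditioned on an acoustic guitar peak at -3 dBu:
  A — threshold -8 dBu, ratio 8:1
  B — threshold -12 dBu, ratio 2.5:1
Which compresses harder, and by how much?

A: 5 dB over, compressed to 0.625 dB over, so 4.375 dB of GR.
B: 9 dB over, compressed to 3.6 dB over, so 5.4 dB of GR.
B reduces 1.025 dB more.

B, by 1.025 dB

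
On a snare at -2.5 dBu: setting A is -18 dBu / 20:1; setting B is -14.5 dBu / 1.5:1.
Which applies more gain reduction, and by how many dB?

A, by 10.725 dB

A: GR = 15.5 − 15.5/20 = 14.725 dB.
B: GR = 12 − 12/1.5 = 4 dB.
A reduces 10.725 dB more.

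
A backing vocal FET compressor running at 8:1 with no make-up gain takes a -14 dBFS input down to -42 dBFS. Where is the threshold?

Gain reduction = -14 − (-42) = 28 dB; output overshoot = GR / (R − 1) = 28 / 7 = 4 dB.
Threshold = output − output overshoot = -42 − 4 = -46 dBFS.

-46 dBFS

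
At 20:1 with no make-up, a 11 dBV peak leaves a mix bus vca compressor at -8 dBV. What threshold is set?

-9 dBV

Gain reduction = 11 − (-8) = 19 dB; output overshoot = GR / (R − 1) = 19 / 19 = 1 dB.
Threshold = output − output overshoot = -8 − 1 = -9 dBV.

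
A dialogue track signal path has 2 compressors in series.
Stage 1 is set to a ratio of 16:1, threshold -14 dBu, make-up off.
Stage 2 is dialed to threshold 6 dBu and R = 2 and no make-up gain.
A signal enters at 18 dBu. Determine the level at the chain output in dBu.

Stage 1: overshoot 32 dB → 32/16 = 2 dB → -12 dBu.
Stage 2: -12 dBu is at or below the 6 dBu threshold — no compression; output -12 dBu.

-12 dBu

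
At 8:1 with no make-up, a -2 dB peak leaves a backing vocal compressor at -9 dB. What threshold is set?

Gain reduction = -2 − (-9) = 7 dB; output overshoot = GR / (R − 1) = 7 / 7 = 1 dB.
Threshold = output − output overshoot = -9 − 1 = -10 dB.

-10 dB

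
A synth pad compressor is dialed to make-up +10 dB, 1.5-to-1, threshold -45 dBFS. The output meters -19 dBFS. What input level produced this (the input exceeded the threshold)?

-21 dBFS

Before make-up, the level was -19 − 10 = -29 dBFS.
The compressed level sits -29 − (-45) = 16 dB over threshold.
Before 1.5:1 compression the overshoot was 16 × 1.5 = 24 dB, so input = -45 + 24 = -21 dBFS.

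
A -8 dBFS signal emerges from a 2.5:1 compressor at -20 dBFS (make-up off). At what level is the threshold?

-28 dBFS

Gain reduction = -8 − (-20) = 12 dB; output overshoot = GR / (R − 1) = 12 / 1.5 = 8 dB.
Threshold = output − output overshoot = -20 − 8 = -28 dBFS.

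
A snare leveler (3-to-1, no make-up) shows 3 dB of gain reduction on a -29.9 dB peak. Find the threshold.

Gain reduction = -29.9 − (-32.9) = 3 dB; output overshoot = GR / (R − 1) = 3 / 2 = 1.5 dB.
Threshold = output − output overshoot = -32.9 − 1.5 = -34.4 dB.

-34.4 dB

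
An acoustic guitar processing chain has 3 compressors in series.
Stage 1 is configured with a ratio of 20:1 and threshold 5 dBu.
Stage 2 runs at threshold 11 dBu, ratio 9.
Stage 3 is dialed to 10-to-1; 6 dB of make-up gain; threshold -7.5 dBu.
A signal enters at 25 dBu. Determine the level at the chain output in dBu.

Stage 1: 20 dB above 5 dBu, reduced 20:1 to 1 dB above → 6 dBu.
Stage 2: 6 dBu is at or below the 11 dBu threshold — no compression; output 6 dBu.
Stage 3: 13.5 dB above -7.5 dBu, reduced 10:1 to 1.35 dB above → -6.15 dBu; +6 dB make-up → -0.15 dBu.

-0.15 dBu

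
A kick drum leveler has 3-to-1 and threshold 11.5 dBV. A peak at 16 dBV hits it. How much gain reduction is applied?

3 dB

Overshoot = 16 − 11.5 = 4.5 dB.
At 3:1, output sits 4.5/3 = 1.5 dB above threshold.
Gain reduction = 4.5 − 1.5 = 3 dB.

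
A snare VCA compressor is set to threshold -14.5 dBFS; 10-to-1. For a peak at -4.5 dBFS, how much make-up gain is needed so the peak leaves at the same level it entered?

Overshoot 10 dB → 10/10 = 1 dB after compression, so the compressed level is -14.5 + 1 = -13.5 dBFS.
Make-up = target − compressed = -4.5 − (-13.5) = 9 dB.

9 dB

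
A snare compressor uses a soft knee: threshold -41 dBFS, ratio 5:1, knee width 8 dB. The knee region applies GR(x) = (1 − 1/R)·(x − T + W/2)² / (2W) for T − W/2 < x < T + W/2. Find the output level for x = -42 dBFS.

-42.45 dBFS

x − T + W/2 = -42 − (-41) + 4 = 3.
GR = (1 − 1/5) × 3² / 16 = 0.8 × 9 / 16 = 0.45 dB.
Output = -42 − 0.45 = -42.45 dBFS.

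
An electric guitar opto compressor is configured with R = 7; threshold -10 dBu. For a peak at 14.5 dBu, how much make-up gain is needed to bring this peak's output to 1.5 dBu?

Overshoot 24.5 dB → 24.5/7 = 3.5 dB after compression, so the compressed level is -10 + 3.5 = -6.5 dBu.
Make-up = target − compressed = 1.5 − (-6.5) = 8 dB.

8 dB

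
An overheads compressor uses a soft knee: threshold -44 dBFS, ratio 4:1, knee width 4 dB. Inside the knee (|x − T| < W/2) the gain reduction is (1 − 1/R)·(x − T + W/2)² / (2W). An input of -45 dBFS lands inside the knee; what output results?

x − T + W/2 = -45 − (-44) + 2 = 1.
GR = (1 − 1/4) × 1² / 8 = 0.75 × 1 / 8 = 0.09375 dB.
Output = -45 − 0.09375 = -45.09375 dBFS.

-45.09375 dBFS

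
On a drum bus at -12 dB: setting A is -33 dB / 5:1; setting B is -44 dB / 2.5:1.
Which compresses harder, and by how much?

A: 21 dB over, compressed to 4.2 dB over, so 16.8 dB of GR.
B: 32 dB over, compressed to 12.8 dB over, so 19.2 dB of GR.
Difference: 2.4 dB in favour of B.

B, by 2.4 dB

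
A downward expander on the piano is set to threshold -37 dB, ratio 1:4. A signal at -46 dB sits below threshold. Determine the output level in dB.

Undershoot = (-37) − (-46) = 9 dB.
At 1:4, that expands to 36 dB under threshold.
Output = -37 − 36 = -73 dB.

-73 dB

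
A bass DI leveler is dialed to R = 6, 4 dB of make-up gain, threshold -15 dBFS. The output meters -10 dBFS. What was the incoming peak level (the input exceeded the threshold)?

Remove make-up: -10 − 4 = -14 dBFS.
Post-compression overshoot = -14 − (-15) = 1 dB.
Input overshoot = R × output overshoot = 6 dB → input = -15 + 6 = -9 dBFS.

-9 dBFS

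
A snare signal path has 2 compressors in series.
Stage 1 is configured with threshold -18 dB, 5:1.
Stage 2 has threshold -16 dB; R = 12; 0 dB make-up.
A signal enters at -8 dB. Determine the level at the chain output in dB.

-16 dB

Stage 1: -8 dB is 10 dB over -18 dB; at 5:1 that becomes 2 dB over, giving -16 dB.
Stage 2: below threshold (-16 ≤ -16); passes unchanged; output -16 dB.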